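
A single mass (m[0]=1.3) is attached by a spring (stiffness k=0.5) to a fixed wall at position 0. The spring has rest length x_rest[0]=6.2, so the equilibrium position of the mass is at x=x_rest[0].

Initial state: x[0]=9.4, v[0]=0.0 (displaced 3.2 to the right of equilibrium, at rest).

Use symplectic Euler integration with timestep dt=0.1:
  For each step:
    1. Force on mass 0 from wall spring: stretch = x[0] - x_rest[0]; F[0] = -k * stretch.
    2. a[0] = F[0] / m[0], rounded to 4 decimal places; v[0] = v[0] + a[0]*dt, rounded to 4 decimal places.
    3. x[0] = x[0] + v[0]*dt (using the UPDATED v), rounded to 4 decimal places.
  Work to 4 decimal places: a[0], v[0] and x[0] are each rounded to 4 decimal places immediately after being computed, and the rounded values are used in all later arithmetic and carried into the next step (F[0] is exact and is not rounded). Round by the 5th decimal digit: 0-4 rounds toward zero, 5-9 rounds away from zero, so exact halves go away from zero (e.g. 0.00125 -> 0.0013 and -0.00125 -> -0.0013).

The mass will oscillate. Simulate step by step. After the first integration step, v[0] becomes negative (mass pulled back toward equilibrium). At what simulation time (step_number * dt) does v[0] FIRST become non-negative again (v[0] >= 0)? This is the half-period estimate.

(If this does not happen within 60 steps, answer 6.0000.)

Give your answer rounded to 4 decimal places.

Step 0: x=[9.4000] v=[0.0000]
Step 1: x=[9.3877] v=[-0.1231]
Step 2: x=[9.3631] v=[-0.2457]
Step 3: x=[9.3264] v=[-0.3674]
Step 4: x=[9.2776] v=[-0.4877]
Step 5: x=[9.2170] v=[-0.6061]
Step 6: x=[9.1448] v=[-0.7221]
Step 7: x=[9.0613] v=[-0.8354]
Step 8: x=[8.9668] v=[-0.9455]
Step 9: x=[8.8616] v=[-1.0519]
Step 10: x=[8.7462] v=[-1.1543]
Step 11: x=[8.6210] v=[-1.2522]
Step 12: x=[8.4865] v=[-1.3453]
Step 13: x=[8.3432] v=[-1.4332]
Step 14: x=[8.1916] v=[-1.5156]
Step 15: x=[8.0324] v=[-1.5922]
Step 16: x=[7.8661] v=[-1.6627]
Step 17: x=[7.6934] v=[-1.7268]
Step 18: x=[7.5150] v=[-1.7842]
Step 19: x=[7.3315] v=[-1.8348]
Step 20: x=[7.1437] v=[-1.8783]
Step 21: x=[6.9522] v=[-1.9146]
Step 22: x=[6.7579] v=[-1.9435]
Step 23: x=[6.5614] v=[-1.9650]
Step 24: x=[6.3635] v=[-1.9789]
Step 25: x=[6.1650] v=[-1.9852]
Step 26: x=[5.9666] v=[-1.9839]
Step 27: x=[5.7691] v=[-1.9749]
Step 28: x=[5.5733] v=[-1.9583]
Step 29: x=[5.3799] v=[-1.9342]
Step 30: x=[5.1896] v=[-1.9027]
Step 31: x=[5.0032] v=[-1.8638]
Step 32: x=[4.8214] v=[-1.8178]
Step 33: x=[4.6449] v=[-1.7648]
Step 34: x=[4.4744] v=[-1.7050]
Step 35: x=[4.3105] v=[-1.6386]
Step 36: x=[4.1539] v=[-1.5659]
Step 37: x=[4.0052] v=[-1.4872]
Step 38: x=[3.8649] v=[-1.4028]
Step 39: x=[3.7336] v=[-1.3130]
Step 40: x=[3.6118] v=[-1.2181]
Step 41: x=[3.4999] v=[-1.1186]
Step 42: x=[3.3984] v=[-1.0148]
Step 43: x=[3.3077] v=[-0.9071]
Step 44: x=[3.2281] v=[-0.7959]
Step 45: x=[3.1599] v=[-0.6816]
Step 46: x=[3.1034] v=[-0.5647]
Step 47: x=[3.0588] v=[-0.4456]
Step 48: x=[3.0263] v=[-0.3248]
Step 49: x=[3.0060] v=[-0.2027]
Step 50: x=[2.9980] v=[-0.0799]
Step 51: x=[3.0023] v=[0.0433]
First v>=0 after going negative at step 51, time=5.1000

Answer: 5.1000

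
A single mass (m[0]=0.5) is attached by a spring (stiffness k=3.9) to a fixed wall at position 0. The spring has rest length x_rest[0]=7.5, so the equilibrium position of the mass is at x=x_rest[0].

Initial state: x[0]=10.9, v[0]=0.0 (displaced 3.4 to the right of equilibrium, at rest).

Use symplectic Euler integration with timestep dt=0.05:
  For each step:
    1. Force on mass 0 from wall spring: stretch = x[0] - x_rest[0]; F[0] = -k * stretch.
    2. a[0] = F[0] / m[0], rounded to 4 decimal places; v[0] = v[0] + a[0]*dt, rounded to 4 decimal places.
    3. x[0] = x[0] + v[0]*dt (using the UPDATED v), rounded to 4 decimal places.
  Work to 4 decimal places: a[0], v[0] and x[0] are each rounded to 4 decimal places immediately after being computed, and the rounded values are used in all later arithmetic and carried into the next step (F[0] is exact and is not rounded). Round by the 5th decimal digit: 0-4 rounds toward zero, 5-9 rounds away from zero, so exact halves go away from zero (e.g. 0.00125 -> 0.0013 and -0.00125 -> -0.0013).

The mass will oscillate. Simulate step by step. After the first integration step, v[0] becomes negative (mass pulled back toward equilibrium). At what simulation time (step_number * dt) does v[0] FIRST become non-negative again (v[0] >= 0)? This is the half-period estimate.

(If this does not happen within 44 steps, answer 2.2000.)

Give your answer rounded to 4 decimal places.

Step 0: x=[10.9000] v=[0.0000]
Step 1: x=[10.8337] v=[-1.3260]
Step 2: x=[10.7024] v=[-2.6261]
Step 3: x=[10.5087] v=[-3.8750]
Step 4: x=[10.2563] v=[-5.0484]
Step 5: x=[9.9501] v=[-6.1234]
Step 6: x=[9.5962] v=[-7.0789]
Step 7: x=[9.2014] v=[-7.8964]
Step 8: x=[8.7734] v=[-8.5599]
Step 9: x=[8.3206] v=[-9.0565]
Step 10: x=[7.8518] v=[-9.3765]
Step 11: x=[7.3761] v=[-9.5137]
Step 12: x=[6.9028] v=[-9.4654]
Step 13: x=[6.4412] v=[-9.2325]
Step 14: x=[6.0002] v=[-8.8196]
Step 15: x=[5.5885] v=[-8.2347]
Step 16: x=[5.2140] v=[-7.4892]
Step 17: x=[4.8841] v=[-6.5977]
Step 18: x=[4.6052] v=[-5.5775]
Step 19: x=[4.3828] v=[-4.4485]
Step 20: x=[4.2212] v=[-3.2328]
Step 21: x=[4.1235] v=[-1.9541]
Step 22: x=[4.0916] v=[-0.6373]
Step 23: x=[4.1262] v=[0.6920]
First v>=0 after going negative at step 23, time=1.1500

Answer: 1.1500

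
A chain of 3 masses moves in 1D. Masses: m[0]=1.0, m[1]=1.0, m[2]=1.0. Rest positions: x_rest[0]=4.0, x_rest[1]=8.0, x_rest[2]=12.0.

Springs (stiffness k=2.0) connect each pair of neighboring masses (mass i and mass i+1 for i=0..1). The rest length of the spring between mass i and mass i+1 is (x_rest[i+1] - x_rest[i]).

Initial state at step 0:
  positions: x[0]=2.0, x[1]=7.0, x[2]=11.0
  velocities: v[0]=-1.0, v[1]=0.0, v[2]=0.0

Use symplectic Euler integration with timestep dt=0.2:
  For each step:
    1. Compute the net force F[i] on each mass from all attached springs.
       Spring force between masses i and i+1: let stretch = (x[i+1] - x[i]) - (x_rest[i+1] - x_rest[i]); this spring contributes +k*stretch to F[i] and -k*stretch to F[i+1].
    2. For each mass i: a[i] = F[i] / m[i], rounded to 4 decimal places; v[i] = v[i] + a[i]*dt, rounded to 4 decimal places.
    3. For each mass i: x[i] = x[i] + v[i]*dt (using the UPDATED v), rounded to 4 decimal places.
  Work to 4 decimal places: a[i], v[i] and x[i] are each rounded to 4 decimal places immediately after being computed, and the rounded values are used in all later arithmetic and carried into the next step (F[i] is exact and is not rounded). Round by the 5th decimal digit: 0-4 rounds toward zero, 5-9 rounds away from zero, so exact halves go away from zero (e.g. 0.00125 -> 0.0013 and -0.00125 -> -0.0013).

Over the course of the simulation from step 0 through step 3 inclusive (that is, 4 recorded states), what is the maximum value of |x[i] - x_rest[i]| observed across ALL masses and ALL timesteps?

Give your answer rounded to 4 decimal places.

Answer: 2.1568

Derivation:
Step 0: x=[2.0000 7.0000 11.0000] v=[-1.0000 0.0000 0.0000]
Step 1: x=[1.8800 6.9200 11.0000] v=[-0.6000 -0.4000 0.0000]
Step 2: x=[1.8432 6.7632 10.9936] v=[-0.1840 -0.7840 -0.0320]
Step 3: x=[1.8800 6.5512 10.9688] v=[0.1840 -1.0598 -0.1242]
Max displacement = 2.1568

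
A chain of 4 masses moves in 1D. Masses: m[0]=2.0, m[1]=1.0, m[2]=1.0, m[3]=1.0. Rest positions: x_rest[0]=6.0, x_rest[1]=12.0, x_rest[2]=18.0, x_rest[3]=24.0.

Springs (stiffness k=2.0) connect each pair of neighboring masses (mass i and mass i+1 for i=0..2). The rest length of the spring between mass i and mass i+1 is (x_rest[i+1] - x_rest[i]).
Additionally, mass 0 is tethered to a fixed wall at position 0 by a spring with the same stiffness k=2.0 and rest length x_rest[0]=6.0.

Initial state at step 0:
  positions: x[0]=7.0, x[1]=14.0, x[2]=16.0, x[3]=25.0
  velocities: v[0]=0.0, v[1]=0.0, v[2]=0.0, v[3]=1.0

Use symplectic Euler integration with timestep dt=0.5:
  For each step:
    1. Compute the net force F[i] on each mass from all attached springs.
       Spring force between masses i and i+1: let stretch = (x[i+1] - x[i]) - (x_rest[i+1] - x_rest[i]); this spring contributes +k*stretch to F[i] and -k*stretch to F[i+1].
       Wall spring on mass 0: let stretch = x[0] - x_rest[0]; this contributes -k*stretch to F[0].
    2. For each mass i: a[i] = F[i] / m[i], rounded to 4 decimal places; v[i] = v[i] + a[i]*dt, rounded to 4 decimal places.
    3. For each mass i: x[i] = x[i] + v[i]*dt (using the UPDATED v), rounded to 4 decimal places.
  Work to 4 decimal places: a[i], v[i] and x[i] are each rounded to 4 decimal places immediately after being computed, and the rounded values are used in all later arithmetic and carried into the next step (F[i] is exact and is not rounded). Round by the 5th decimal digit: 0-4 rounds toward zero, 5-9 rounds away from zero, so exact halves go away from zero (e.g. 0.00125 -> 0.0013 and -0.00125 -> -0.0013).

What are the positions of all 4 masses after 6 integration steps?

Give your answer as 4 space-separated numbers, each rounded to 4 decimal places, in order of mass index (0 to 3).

Step 0: x=[7.0000 14.0000 16.0000 25.0000] v=[0.0000 0.0000 0.0000 1.0000]
Step 1: x=[7.0000 11.5000 19.5000 24.0000] v=[0.0000 -5.0000 7.0000 -2.0000]
Step 2: x=[6.3750 10.7500 21.2500 23.7500] v=[-1.2500 -1.5000 3.5000 -0.5000]
Step 3: x=[5.2500 13.0625 19.0000 25.2500] v=[-2.2500 4.6250 -4.5000 3.0000]
Step 4: x=[4.7656 14.4375 16.9063 26.6250] v=[-0.9688 2.7500 -4.1875 2.7500]
Step 5: x=[5.5078 12.2110 18.4375 26.1407] v=[1.4844 -4.4531 3.0624 -0.9687]
Step 6: x=[6.5489 9.7461 20.7071 24.8048] v=[2.0821 -4.9298 4.5391 -2.6719]

Answer: 6.5489 9.7461 20.7071 24.8048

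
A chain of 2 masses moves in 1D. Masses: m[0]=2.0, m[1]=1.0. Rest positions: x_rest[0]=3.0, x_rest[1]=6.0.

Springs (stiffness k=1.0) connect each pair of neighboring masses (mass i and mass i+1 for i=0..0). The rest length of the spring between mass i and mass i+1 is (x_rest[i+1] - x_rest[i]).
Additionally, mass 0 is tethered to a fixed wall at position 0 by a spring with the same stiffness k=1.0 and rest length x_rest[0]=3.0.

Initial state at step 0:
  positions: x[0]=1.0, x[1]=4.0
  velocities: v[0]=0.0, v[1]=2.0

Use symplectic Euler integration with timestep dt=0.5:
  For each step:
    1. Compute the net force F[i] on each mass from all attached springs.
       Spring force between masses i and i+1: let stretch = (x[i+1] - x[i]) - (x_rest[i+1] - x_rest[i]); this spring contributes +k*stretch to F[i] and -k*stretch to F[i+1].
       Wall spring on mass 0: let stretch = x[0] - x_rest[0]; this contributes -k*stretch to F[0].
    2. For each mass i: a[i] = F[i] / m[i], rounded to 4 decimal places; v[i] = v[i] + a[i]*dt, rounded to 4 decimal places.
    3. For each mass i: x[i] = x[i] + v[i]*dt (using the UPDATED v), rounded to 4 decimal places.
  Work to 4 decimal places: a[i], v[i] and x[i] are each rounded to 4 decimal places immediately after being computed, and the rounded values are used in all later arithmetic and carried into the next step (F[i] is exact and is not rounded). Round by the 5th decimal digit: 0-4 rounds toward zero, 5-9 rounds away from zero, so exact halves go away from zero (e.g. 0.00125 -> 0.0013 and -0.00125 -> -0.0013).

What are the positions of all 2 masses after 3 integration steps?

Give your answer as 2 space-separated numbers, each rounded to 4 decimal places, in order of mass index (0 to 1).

Answer: 2.6485 6.3750

Derivation:
Step 0: x=[1.0000 4.0000] v=[0.0000 2.0000]
Step 1: x=[1.2500 5.0000] v=[0.5000 2.0000]
Step 2: x=[1.8125 5.8125] v=[1.1250 1.6250]
Step 3: x=[2.6485 6.3750] v=[1.6719 1.1250]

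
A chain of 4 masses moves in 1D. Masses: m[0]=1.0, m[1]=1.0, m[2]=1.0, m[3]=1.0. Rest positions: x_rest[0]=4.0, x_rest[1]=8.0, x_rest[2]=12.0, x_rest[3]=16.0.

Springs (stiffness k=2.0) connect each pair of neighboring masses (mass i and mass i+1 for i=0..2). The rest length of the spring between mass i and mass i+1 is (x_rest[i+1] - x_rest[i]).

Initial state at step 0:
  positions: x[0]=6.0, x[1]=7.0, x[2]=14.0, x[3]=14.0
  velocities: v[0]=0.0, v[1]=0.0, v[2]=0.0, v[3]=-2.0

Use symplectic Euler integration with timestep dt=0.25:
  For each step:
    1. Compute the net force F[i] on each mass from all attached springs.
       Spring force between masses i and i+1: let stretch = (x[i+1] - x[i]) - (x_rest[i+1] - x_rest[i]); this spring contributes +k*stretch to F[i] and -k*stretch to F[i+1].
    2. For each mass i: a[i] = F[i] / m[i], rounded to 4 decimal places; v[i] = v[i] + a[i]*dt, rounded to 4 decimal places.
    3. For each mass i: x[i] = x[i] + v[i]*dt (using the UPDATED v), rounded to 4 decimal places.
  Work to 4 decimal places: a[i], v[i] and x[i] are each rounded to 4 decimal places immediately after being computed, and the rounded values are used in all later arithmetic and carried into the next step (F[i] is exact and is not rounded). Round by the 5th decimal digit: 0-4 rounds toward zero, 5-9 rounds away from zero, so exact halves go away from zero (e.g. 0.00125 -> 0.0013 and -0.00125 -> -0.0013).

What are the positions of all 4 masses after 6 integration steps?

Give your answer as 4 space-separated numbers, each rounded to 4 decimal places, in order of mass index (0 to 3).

Step 0: x=[6.0000 7.0000 14.0000 14.0000] v=[0.0000 0.0000 0.0000 -2.0000]
Step 1: x=[5.6250 7.7500 13.1250 14.0000] v=[-1.5000 3.0000 -3.5000 0.0000]
Step 2: x=[5.0156 8.9063 11.6875 14.3906] v=[-2.4375 4.6250 -5.7500 1.5625]
Step 3: x=[4.3926 9.9239 10.2402 14.9434] v=[-2.4922 4.0703 -5.7891 2.2110]
Step 4: x=[3.9610 10.2896 9.3413 15.4083] v=[-1.7266 1.4628 -3.5957 1.8594]
Step 5: x=[3.8204 9.7457 9.3193 15.6148] v=[-0.5623 -2.1757 -0.0881 0.8259]
Step 6: x=[3.9205 8.4078 10.1375 15.5343] v=[0.4004 -5.3516 3.2729 -0.3219]

Answer: 3.9205 8.4078 10.1375 15.5343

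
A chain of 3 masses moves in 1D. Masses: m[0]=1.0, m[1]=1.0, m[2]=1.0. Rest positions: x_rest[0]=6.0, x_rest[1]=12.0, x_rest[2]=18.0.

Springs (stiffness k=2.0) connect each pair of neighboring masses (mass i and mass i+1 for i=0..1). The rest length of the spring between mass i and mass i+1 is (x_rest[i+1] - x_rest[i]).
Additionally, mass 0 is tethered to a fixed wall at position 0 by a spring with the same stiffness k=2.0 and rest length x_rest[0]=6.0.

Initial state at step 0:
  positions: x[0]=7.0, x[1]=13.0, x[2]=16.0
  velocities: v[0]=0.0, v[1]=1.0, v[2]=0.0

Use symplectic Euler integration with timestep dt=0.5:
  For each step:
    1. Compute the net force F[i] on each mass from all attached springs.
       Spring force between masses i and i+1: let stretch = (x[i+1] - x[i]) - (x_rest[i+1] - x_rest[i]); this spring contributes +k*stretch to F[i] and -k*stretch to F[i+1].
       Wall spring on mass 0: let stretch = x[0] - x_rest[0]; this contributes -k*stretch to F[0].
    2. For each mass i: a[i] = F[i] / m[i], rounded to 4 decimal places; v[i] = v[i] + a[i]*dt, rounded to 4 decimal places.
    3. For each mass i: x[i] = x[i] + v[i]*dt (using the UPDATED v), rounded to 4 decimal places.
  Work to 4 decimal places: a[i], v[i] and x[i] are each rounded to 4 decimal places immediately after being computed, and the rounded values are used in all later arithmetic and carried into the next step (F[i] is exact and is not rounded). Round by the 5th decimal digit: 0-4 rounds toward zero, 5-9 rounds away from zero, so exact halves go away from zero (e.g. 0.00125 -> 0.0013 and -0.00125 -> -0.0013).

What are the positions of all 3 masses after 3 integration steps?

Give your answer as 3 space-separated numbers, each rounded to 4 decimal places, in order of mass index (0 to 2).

Answer: 4.5000 11.3750 19.8750

Derivation:
Step 0: x=[7.0000 13.0000 16.0000] v=[0.0000 1.0000 0.0000]
Step 1: x=[6.5000 12.0000 17.5000] v=[-1.0000 -2.0000 3.0000]
Step 2: x=[5.5000 11.0000 19.2500] v=[-2.0000 -2.0000 3.5000]
Step 3: x=[4.5000 11.3750 19.8750] v=[-2.0000 0.7500 1.2500]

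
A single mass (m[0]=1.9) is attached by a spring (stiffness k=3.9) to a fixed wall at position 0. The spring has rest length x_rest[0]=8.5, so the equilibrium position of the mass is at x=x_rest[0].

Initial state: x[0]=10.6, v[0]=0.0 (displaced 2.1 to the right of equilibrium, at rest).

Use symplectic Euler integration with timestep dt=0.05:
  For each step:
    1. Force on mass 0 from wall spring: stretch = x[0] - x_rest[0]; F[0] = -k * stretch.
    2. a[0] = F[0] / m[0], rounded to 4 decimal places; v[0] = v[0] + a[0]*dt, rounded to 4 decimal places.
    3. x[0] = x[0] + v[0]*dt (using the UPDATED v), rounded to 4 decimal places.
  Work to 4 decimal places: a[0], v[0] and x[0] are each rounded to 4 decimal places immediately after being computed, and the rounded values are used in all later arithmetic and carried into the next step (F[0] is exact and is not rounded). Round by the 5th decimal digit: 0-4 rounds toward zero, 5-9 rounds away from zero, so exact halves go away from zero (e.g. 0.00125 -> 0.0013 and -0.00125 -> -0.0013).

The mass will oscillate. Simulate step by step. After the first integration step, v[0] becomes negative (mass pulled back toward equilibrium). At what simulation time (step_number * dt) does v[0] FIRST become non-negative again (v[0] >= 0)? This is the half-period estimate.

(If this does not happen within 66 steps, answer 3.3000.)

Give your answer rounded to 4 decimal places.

Answer: 2.2000

Derivation:
Step 0: x=[10.6000] v=[0.0000]
Step 1: x=[10.5892] v=[-0.2155]
Step 2: x=[10.5677] v=[-0.4299]
Step 3: x=[10.5356] v=[-0.6421]
Step 4: x=[10.4931] v=[-0.8510]
Step 5: x=[10.4403] v=[-1.0556]
Step 6: x=[10.3776] v=[-1.2547]
Step 7: x=[10.3052] v=[-1.4474]
Step 8: x=[10.2236] v=[-1.6327]
Step 9: x=[10.1331] v=[-1.8096]
Step 10: x=[10.0342] v=[-1.9772]
Step 11: x=[9.9275] v=[-2.1347]
Step 12: x=[9.8134] v=[-2.2812]
Step 13: x=[9.6926] v=[-2.4160]
Step 14: x=[9.5657] v=[-2.5384]
Step 15: x=[9.4333] v=[-2.6478]
Step 16: x=[9.2961] v=[-2.7436]
Step 17: x=[9.1548] v=[-2.8253]
Step 18: x=[9.0102] v=[-2.8925]
Step 19: x=[8.8630] v=[-2.9449]
Step 20: x=[8.7139] v=[-2.9822]
Step 21: x=[8.5637] v=[-3.0042]
Step 22: x=[8.4132] v=[-3.0107]
Step 23: x=[8.2631] v=[-3.0018]
Step 24: x=[8.1142] v=[-2.9775]
Step 25: x=[7.9673] v=[-2.9379]
Step 26: x=[7.8231] v=[-2.8832]
Step 27: x=[7.6824] v=[-2.8137]
Step 28: x=[7.5459] v=[-2.7298]
Step 29: x=[7.4143] v=[-2.6319]
Step 30: x=[7.2883] v=[-2.5205]
Step 31: x=[7.1685] v=[-2.3961]
Step 32: x=[7.0555] v=[-2.2594]
Step 33: x=[6.9499] v=[-2.1112]
Step 34: x=[6.8523] v=[-1.9521]
Step 35: x=[6.7632] v=[-1.7830]
Step 36: x=[6.6830] v=[-1.6048]
Step 37: x=[6.6121] v=[-1.4183]
Step 38: x=[6.5509] v=[-1.2245]
Step 39: x=[6.4997] v=[-1.0245]
Step 40: x=[6.4587] v=[-0.8192]
Step 41: x=[6.4282] v=[-0.6097]
Step 42: x=[6.4083] v=[-0.3971]
Step 43: x=[6.3992] v=[-0.1824]
Step 44: x=[6.4009] v=[0.0332]
First v>=0 after going negative at step 44, time=2.2000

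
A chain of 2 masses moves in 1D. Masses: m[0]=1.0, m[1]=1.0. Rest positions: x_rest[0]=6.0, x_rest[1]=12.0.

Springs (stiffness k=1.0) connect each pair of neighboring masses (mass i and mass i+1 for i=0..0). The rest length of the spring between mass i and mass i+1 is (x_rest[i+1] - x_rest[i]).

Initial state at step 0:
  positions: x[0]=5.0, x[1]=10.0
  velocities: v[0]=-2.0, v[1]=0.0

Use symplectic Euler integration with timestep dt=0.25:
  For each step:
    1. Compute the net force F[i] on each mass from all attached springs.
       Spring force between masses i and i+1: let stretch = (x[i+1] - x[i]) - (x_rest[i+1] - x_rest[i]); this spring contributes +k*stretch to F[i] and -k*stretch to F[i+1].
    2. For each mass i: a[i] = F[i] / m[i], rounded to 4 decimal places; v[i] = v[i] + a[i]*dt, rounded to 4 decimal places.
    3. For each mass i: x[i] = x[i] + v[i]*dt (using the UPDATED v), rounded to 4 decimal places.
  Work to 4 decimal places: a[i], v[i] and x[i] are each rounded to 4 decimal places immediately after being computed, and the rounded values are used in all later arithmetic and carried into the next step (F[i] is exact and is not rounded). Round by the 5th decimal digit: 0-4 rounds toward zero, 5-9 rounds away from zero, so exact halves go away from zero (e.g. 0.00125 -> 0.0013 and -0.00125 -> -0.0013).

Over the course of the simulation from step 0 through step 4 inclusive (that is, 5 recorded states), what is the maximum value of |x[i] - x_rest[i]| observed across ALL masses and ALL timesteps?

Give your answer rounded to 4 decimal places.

Step 0: x=[5.0000 10.0000] v=[-2.0000 0.0000]
Step 1: x=[4.4375 10.0625] v=[-2.2500 0.2500]
Step 2: x=[3.8516 10.1485] v=[-2.3438 0.3438]
Step 3: x=[3.2842 10.2159] v=[-2.2696 0.2696]
Step 4: x=[2.7750 10.2251] v=[-2.0367 0.0367]
Max displacement = 3.2250

Answer: 3.2250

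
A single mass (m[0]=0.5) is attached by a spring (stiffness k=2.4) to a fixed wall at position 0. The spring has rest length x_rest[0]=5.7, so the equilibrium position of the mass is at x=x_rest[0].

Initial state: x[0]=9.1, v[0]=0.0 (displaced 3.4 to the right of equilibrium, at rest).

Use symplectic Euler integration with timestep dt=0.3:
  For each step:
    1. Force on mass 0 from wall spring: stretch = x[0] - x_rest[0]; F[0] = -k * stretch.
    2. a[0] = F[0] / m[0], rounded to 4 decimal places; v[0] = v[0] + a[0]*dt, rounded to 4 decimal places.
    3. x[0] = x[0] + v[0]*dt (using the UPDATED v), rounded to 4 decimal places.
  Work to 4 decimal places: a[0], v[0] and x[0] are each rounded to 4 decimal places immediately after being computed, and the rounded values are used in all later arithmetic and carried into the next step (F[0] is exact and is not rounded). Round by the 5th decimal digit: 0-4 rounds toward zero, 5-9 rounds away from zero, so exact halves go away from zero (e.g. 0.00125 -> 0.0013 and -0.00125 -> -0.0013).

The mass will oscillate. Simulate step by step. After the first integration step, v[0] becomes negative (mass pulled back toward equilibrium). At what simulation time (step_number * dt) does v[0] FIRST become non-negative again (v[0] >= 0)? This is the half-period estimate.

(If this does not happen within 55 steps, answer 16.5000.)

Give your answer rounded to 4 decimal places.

Step 0: x=[9.1000] v=[0.0000]
Step 1: x=[7.6312] v=[-4.8960]
Step 2: x=[5.3281] v=[-7.6769]
Step 3: x=[3.1857] v=[-7.1414]
Step 4: x=[2.1295] v=[-3.5208]
Step 5: x=[2.6157] v=[1.6207]
First v>=0 after going negative at step 5, time=1.5000

Answer: 1.5000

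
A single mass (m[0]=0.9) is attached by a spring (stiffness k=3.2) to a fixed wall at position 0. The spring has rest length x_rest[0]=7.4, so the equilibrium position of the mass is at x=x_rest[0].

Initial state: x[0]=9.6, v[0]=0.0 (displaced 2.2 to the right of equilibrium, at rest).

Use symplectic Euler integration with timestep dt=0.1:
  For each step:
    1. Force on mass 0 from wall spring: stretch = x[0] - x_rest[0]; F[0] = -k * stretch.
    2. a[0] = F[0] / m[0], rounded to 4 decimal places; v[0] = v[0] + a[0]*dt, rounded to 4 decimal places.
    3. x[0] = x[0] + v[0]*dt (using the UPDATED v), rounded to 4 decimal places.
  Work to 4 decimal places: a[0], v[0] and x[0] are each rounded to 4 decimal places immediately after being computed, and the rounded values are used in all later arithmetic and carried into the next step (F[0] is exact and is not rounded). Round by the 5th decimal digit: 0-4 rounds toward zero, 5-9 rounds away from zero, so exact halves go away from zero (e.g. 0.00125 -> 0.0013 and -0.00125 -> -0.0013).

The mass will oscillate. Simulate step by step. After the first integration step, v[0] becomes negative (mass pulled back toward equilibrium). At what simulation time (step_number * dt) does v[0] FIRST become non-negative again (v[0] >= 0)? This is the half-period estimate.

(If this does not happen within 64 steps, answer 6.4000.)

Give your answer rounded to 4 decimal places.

Answer: 1.7000

Derivation:
Step 0: x=[9.6000] v=[0.0000]
Step 1: x=[9.5218] v=[-0.7822]
Step 2: x=[9.3681] v=[-1.5366]
Step 3: x=[9.1445] v=[-2.2364]
Step 4: x=[8.8588] v=[-2.8567]
Step 5: x=[8.5213] v=[-3.3754]
Step 6: x=[8.1439] v=[-3.7741]
Step 7: x=[7.7400] v=[-4.0386]
Step 8: x=[7.3241] v=[-4.1595]
Step 9: x=[6.9109] v=[-4.1325]
Step 10: x=[6.5150] v=[-3.9586]
Step 11: x=[6.1506] v=[-3.6439]
Step 12: x=[5.8306] v=[-3.1997]
Step 13: x=[5.5664] v=[-2.6417]
Step 14: x=[5.3674] v=[-1.9898]
Step 15: x=[5.2407] v=[-1.2671]
Step 16: x=[5.1908] v=[-0.4994]
Step 17: x=[5.2194] v=[0.2861]
First v>=0 after going negative at step 17, time=1.7000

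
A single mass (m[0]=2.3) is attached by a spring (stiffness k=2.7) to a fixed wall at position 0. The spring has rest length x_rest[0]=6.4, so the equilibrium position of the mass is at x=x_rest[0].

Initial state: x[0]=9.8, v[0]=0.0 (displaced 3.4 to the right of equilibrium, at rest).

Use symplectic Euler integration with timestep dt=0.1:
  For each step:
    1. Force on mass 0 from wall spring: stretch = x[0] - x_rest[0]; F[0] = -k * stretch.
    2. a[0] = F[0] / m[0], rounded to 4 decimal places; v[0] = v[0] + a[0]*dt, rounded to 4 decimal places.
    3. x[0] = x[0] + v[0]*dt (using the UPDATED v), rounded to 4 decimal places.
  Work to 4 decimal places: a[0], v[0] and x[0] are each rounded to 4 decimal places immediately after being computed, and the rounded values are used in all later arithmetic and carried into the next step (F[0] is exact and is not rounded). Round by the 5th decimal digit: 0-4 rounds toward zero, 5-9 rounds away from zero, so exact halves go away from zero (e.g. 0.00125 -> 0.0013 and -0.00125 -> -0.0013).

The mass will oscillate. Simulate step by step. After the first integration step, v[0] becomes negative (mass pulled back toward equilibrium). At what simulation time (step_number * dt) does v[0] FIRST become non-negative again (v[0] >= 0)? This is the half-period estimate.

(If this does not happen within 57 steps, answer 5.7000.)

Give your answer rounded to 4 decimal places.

Answer: 2.9000

Derivation:
Step 0: x=[9.8000] v=[0.0000]
Step 1: x=[9.7601] v=[-0.3991]
Step 2: x=[9.6807] v=[-0.7936]
Step 3: x=[9.5628] v=[-1.1787]
Step 4: x=[9.4078] v=[-1.5500]
Step 5: x=[9.2175] v=[-1.9031]
Step 6: x=[8.9941] v=[-2.2339]
Step 7: x=[8.7403] v=[-2.5384]
Step 8: x=[8.4590] v=[-2.8131]
Step 9: x=[8.1535] v=[-3.0548]
Step 10: x=[7.8274] v=[-3.2607]
Step 11: x=[7.4846] v=[-3.4283]
Step 12: x=[7.1290] v=[-3.5556]
Step 13: x=[6.7649] v=[-3.6412]
Step 14: x=[6.3965] v=[-3.6840]
Step 15: x=[6.0281] v=[-3.6836]
Step 16: x=[5.6641] v=[-3.6399]
Step 17: x=[5.3088] v=[-3.5535]
Step 18: x=[4.9663] v=[-3.4254]
Step 19: x=[4.6406] v=[-3.2571]
Step 20: x=[4.3355] v=[-3.0506]
Step 21: x=[4.0547] v=[-2.8083]
Step 22: x=[3.8014] v=[-2.5330]
Step 23: x=[3.5786] v=[-2.2280]
Step 24: x=[3.3889] v=[-1.8968]
Step 25: x=[3.2346] v=[-1.5433]
Step 26: x=[3.1174] v=[-1.1717]
Step 27: x=[3.0388] v=[-0.7864]
Step 28: x=[2.9996] v=[-0.3918]
Step 29: x=[3.0003] v=[0.0074]
First v>=0 after going negative at step 29, time=2.9000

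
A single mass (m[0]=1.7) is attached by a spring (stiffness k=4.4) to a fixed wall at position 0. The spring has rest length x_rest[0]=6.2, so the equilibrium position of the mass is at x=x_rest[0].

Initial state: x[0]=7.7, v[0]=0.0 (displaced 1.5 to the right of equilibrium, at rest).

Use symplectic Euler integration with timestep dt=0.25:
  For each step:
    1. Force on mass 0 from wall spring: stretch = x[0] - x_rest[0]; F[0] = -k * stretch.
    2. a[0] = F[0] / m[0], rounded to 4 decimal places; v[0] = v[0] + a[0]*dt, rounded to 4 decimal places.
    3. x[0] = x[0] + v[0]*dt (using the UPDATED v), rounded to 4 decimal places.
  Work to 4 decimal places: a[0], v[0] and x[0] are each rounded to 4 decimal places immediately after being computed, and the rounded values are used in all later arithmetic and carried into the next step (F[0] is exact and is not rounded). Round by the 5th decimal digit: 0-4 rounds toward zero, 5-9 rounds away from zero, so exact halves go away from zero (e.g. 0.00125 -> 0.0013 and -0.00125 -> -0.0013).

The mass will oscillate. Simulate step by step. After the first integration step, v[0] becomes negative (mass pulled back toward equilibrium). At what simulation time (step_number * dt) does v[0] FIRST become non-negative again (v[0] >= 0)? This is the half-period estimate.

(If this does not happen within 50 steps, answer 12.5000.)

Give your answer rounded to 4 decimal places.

Step 0: x=[7.7000] v=[0.0000]
Step 1: x=[7.4574] v=[-0.9706]
Step 2: x=[7.0114] v=[-1.7842]
Step 3: x=[6.4341] v=[-2.3092]
Step 4: x=[5.8189] v=[-2.4607]
Step 5: x=[5.2654] v=[-2.2141]
Step 6: x=[4.8631] v=[-1.6094]
Step 7: x=[4.6770] v=[-0.7444]
Step 8: x=[4.7373] v=[0.2411]
First v>=0 after going negative at step 8, time=2.0000

Answer: 2.0000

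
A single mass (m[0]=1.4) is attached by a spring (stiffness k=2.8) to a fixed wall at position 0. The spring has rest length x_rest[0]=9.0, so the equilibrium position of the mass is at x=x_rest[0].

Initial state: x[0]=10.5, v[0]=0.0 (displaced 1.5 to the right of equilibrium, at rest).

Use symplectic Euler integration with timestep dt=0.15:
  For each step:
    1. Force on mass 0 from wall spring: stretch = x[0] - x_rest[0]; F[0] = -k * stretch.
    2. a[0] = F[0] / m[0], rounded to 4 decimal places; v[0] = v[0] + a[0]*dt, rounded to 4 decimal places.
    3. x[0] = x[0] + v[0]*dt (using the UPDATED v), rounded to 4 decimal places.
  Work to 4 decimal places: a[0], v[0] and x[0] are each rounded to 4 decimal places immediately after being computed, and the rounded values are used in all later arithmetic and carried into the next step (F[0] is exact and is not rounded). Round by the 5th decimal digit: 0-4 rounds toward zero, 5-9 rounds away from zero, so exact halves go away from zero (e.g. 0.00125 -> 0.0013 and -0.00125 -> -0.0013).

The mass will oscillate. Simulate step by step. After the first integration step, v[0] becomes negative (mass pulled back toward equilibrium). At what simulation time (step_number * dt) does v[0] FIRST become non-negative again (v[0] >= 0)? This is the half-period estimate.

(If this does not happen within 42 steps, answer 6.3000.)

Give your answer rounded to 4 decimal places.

Answer: 2.2500

Derivation:
Step 0: x=[10.5000] v=[0.0000]
Step 1: x=[10.4325] v=[-0.4500]
Step 2: x=[10.3005] v=[-0.8798]
Step 3: x=[10.1100] v=[-1.2700]
Step 4: x=[9.8696] v=[-1.6030]
Step 5: x=[9.5900] v=[-1.8639]
Step 6: x=[9.2839] v=[-2.0409]
Step 7: x=[8.9650] v=[-2.1261]
Step 8: x=[8.6477] v=[-2.1156]
Step 9: x=[8.3462] v=[-2.0099]
Step 10: x=[8.0741] v=[-1.8138]
Step 11: x=[7.8437] v=[-1.5360]
Step 12: x=[7.6653] v=[-1.1891]
Step 13: x=[7.5470] v=[-0.7887]
Step 14: x=[7.4941] v=[-0.3528]
Step 15: x=[7.5090] v=[0.0990]
First v>=0 after going negative at step 15, time=2.2500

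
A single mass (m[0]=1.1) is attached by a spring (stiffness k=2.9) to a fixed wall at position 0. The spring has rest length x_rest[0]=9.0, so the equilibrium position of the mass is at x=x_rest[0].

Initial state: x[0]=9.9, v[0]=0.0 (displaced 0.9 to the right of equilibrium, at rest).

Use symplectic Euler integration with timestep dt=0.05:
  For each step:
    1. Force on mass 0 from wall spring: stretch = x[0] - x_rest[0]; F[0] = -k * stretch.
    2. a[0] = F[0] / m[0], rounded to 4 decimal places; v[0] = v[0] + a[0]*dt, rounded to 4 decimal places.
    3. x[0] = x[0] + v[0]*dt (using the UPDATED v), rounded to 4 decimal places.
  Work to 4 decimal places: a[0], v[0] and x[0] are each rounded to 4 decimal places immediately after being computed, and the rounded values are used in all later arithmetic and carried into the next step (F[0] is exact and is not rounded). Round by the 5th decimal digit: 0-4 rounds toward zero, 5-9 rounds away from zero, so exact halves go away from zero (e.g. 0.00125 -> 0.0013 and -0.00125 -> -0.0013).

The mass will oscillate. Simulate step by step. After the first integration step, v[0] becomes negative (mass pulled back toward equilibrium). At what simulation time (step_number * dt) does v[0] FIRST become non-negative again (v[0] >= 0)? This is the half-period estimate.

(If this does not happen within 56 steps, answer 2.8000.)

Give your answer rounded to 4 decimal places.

Answer: 1.9500

Derivation:
Step 0: x=[9.9000] v=[0.0000]
Step 1: x=[9.8941] v=[-0.1186]
Step 2: x=[9.8823] v=[-0.2365]
Step 3: x=[9.8647] v=[-0.3528]
Step 4: x=[9.8414] v=[-0.4668]
Step 5: x=[9.8125] v=[-0.5777]
Step 6: x=[9.7783] v=[-0.6848]
Step 7: x=[9.7389] v=[-0.7874]
Step 8: x=[9.6947] v=[-0.8848]
Step 9: x=[9.6459] v=[-0.9764]
Step 10: x=[9.5928] v=[-1.0615]
Step 11: x=[9.5358] v=[-1.1396]
Step 12: x=[9.4753] v=[-1.2102]
Step 13: x=[9.4117] v=[-1.2729]
Step 14: x=[9.3453] v=[-1.3272]
Step 15: x=[9.2767] v=[-1.3727]
Step 16: x=[9.2062] v=[-1.4092]
Step 17: x=[9.1344] v=[-1.4364]
Step 18: x=[9.0617] v=[-1.4541]
Step 19: x=[8.9886] v=[-1.4622]
Step 20: x=[8.9156] v=[-1.4607]
Step 21: x=[8.8431] v=[-1.4496]
Step 22: x=[8.7717] v=[-1.4289]
Step 23: x=[8.7018] v=[-1.3988]
Step 24: x=[8.6338] v=[-1.3595]
Step 25: x=[8.5682] v=[-1.3112]
Step 26: x=[8.5055] v=[-1.2543]
Step 27: x=[8.4460] v=[-1.1891]
Step 28: x=[8.3902] v=[-1.1161]
Step 29: x=[8.3384] v=[-1.0357]
Step 30: x=[8.2910] v=[-0.9485]
Step 31: x=[8.2483] v=[-0.8550]
Step 32: x=[8.2105] v=[-0.7559]
Step 33: x=[8.1779] v=[-0.6518]
Step 34: x=[8.1507] v=[-0.5434]
Step 35: x=[8.1291] v=[-0.4314]
Step 36: x=[8.1133] v=[-0.3166]
Step 37: x=[8.1033] v=[-0.1997]
Step 38: x=[8.0992] v=[-0.0815]
Step 39: x=[8.1011] v=[0.0372]
First v>=0 after going negative at step 39, time=1.9500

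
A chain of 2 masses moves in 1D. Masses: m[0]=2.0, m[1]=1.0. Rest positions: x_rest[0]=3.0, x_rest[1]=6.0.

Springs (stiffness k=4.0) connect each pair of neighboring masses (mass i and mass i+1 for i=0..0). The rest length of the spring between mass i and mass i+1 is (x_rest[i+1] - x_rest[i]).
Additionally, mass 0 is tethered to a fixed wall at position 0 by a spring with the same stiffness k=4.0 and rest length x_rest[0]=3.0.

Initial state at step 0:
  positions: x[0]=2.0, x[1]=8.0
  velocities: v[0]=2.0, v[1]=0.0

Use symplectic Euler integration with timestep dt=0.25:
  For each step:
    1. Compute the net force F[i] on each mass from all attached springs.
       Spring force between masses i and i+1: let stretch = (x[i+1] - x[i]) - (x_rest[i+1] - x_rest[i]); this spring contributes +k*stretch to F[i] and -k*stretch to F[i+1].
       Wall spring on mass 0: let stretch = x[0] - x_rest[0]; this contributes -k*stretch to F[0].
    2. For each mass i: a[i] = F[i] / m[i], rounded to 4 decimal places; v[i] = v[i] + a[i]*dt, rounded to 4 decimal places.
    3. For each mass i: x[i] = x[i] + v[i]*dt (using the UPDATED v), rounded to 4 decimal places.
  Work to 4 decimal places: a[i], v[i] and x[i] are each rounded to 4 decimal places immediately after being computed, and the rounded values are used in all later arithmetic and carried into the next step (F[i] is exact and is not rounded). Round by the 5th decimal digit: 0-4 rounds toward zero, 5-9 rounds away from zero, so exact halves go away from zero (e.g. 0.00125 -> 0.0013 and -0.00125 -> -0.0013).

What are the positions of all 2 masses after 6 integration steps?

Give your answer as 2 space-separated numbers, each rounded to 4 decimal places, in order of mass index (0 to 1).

Step 0: x=[2.0000 8.0000] v=[2.0000 0.0000]
Step 1: x=[3.0000 7.2500] v=[4.0000 -3.0000]
Step 2: x=[4.1563 6.1875] v=[4.6250 -4.2500]
Step 3: x=[5.0469 5.3672] v=[3.5625 -3.2812]
Step 4: x=[5.3467 5.2168] v=[1.1992 -0.6015]
Step 5: x=[4.9619 5.8489] v=[-1.5391 2.5284]
Step 6: x=[4.0678 7.0093] v=[-3.5766 4.6414]

Answer: 4.0678 7.0093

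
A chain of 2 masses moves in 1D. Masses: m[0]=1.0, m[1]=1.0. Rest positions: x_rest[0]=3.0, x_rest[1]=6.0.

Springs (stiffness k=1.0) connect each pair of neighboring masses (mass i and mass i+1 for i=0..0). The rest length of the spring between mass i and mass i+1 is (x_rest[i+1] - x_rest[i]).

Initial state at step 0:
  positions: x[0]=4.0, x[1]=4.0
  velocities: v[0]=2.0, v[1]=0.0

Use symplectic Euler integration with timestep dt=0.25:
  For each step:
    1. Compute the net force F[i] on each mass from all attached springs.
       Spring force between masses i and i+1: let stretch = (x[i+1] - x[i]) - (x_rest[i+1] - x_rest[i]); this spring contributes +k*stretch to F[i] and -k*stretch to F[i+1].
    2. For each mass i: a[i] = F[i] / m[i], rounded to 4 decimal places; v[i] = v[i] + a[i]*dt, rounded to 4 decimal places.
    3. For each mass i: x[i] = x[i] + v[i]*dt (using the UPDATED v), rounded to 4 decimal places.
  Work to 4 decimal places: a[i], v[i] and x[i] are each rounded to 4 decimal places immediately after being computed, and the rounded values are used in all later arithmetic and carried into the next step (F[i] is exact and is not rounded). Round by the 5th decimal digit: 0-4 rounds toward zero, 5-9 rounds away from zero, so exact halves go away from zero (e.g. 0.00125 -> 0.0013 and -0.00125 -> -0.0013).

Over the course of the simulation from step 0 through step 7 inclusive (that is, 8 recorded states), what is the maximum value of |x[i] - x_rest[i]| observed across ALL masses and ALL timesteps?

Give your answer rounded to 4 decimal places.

Answer: 2.1679

Derivation:
Step 0: x=[4.0000 4.0000] v=[2.0000 0.0000]
Step 1: x=[4.3125 4.1875] v=[1.2500 0.7500]
Step 2: x=[4.4297 4.5703] v=[0.4688 1.5313]
Step 3: x=[4.3682 5.1319] v=[-0.2461 2.2462]
Step 4: x=[4.1669 5.8332] v=[-0.8052 2.8053]
Step 5: x=[3.8823 6.6179] v=[-1.1386 3.1387]
Step 6: x=[3.5811 7.4191] v=[-1.2047 3.2048]
Step 7: x=[3.3323 8.1679] v=[-0.9952 2.9953]
Max displacement = 2.1679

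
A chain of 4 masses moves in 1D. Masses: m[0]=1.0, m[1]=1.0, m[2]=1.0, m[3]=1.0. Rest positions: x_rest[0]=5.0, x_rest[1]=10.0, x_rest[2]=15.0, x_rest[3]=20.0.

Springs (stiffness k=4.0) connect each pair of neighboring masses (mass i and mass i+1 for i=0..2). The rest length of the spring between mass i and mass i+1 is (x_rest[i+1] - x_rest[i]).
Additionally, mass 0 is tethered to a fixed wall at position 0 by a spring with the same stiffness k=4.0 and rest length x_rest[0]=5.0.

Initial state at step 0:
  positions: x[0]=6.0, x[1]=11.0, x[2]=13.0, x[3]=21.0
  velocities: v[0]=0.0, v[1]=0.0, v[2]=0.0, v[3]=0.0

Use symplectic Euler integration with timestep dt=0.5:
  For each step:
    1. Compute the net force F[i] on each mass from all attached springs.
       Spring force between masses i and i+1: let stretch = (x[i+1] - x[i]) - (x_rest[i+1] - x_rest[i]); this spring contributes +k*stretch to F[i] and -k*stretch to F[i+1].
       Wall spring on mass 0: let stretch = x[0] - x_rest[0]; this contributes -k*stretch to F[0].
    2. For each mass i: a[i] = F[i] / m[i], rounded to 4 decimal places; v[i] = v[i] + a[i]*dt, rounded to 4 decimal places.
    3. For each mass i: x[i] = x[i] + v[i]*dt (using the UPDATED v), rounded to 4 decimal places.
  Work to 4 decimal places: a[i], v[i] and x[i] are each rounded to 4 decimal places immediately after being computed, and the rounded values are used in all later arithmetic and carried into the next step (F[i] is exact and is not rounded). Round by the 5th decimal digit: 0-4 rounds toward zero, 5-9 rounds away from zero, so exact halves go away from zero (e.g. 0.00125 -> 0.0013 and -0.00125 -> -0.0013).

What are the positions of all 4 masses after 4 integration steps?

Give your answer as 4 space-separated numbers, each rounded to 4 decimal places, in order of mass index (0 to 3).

Answer: 5.0000 10.0000 15.0000 20.0000

Derivation:
Step 0: x=[6.0000 11.0000 13.0000 21.0000] v=[0.0000 0.0000 0.0000 0.0000]
Step 1: x=[5.0000 8.0000 19.0000 18.0000] v=[-2.0000 -6.0000 12.0000 -6.0000]
Step 2: x=[2.0000 13.0000 13.0000 21.0000] v=[-6.0000 10.0000 -12.0000 6.0000]
Step 3: x=[8.0000 7.0000 15.0000 21.0000] v=[12.0000 -12.0000 4.0000 0.0000]
Step 4: x=[5.0000 10.0000 15.0000 20.0000] v=[-6.0000 6.0000 0.0000 -2.0000]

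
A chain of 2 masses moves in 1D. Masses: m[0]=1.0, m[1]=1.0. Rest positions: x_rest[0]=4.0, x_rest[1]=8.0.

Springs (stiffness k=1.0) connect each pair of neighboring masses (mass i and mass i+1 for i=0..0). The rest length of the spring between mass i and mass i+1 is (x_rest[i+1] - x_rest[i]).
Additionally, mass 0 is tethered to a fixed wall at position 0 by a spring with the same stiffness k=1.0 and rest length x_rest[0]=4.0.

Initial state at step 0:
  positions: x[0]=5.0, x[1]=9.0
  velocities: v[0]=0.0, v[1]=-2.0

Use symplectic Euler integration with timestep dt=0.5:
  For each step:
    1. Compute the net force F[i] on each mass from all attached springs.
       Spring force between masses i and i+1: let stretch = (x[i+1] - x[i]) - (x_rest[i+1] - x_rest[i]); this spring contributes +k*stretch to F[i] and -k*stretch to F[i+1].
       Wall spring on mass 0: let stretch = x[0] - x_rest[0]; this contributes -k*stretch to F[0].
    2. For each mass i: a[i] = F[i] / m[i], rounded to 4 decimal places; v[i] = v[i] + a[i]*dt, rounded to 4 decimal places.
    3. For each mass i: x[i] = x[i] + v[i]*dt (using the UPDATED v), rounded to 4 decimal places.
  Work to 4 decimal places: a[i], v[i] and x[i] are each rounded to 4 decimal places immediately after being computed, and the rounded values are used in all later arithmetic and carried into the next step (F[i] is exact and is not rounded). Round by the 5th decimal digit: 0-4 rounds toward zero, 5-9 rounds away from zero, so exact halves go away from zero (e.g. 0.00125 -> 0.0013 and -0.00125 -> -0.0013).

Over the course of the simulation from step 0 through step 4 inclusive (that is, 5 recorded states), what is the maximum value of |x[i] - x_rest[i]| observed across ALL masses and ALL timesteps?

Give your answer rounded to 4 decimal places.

Answer: 1.8125

Derivation:
Step 0: x=[5.0000 9.0000] v=[0.0000 -2.0000]
Step 1: x=[4.7500 8.0000] v=[-0.5000 -2.0000]
Step 2: x=[4.1250 7.1875] v=[-1.2500 -1.6250]
Step 3: x=[3.2344 6.6094] v=[-1.7813 -1.1563]
Step 4: x=[2.3789 6.1875] v=[-1.7110 -0.8438]
Max displacement = 1.8125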